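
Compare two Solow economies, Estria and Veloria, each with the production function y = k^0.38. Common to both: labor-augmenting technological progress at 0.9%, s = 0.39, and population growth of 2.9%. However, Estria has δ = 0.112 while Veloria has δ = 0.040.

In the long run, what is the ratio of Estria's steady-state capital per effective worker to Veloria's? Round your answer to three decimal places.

Steady-state k* = [s/(n + g + δ)]^(1/(1−α)), so the ratio is [ (s_E/(n + g + δ)_E) / (s_V/(n + g + δ)_V) ]^1.6129.
s_E/(n + g + δ)_E = 0.39/0.150 = 2.6000; s_V/(n + g + δ)_V = 0.39/0.078 = 5.0000.
Ratio = (2.6000/5.0000)^1.6129 = 0.5200^1.6129 ≈ 0.3483

k*_E / k*_V ≈ 0.348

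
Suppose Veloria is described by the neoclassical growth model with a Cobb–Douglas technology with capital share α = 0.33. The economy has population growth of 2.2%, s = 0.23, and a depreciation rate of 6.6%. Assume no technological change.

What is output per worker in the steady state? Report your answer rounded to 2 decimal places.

y* ≈ 1.61

At the steady state, Δk = 0, so s·k^α = (n + δ)·k.
Dividing both sides by k: k^(1−α) = s / (n + δ).
k^0.67 = 0.23 / (0.022 + 0.066) = 0.23 / 0.088 = 2.6136
k* = 2.6136^(1/0.67) ≈ 4.1951
y* = (k*)^α = 4.1951^0.33 ≈ 1.6051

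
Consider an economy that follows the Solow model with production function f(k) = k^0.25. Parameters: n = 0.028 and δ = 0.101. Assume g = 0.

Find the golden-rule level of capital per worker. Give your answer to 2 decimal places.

The golden rule sets f'(k) = n + δ, i.e. α·k^(α−1) = n + δ.
So k^(1−α) = α / (n + δ) = 0.25 / 0.129 = 1.9380.
k_gold = 1.9380^(1/0.75) ≈ 2.4162

k_gold ≈ 2.42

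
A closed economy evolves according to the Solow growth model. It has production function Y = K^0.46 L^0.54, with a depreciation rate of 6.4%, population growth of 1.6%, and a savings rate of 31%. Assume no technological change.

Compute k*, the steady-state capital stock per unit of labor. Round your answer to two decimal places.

At the steady state, Δk = 0, so s·k^α = (n + δ)·k.
Rearranging, k^(1−α) = s / (n + δ).
k^0.54 = 0.31 / (0.016 + 0.064) = 0.31 / 0.080 = 3.8750
k* = 3.8750^(1/0.54) ≈ 12.2855

k* ≈ 12.29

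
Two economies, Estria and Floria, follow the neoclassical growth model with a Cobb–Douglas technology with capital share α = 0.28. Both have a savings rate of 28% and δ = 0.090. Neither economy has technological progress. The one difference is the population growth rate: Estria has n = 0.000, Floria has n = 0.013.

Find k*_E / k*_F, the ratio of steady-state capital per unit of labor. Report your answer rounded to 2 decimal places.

k*_E / k*_F ≈ 1.21

Steady-state k* = [s/(n + δ)]^(1/(1−α)), so the ratio is [ (s_E/(n + δ)_E) / (s_F/(n + δ)_F) ]^1.3889.
s_E/(n + δ)_E = 0.28/0.090 = 3.1111; s_F/(n + δ)_F = 0.28/0.103 = 2.7184.
Ratio = (3.1111/2.7184)^1.3889 = 1.1445^1.3889 ≈ 1.2062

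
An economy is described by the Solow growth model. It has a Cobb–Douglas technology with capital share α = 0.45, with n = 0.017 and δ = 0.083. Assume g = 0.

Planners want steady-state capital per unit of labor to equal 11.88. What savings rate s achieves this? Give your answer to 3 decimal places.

s ≈ 0.390

Steady state requires s·f(k) = (n + δ)·k, i.e. s·k^α = (n + δ)·k.
So s / (n + δ) = (k*)^(1−α) = 11.88^0.55 = 3.9008.
Therefore s = 3.9008 × (n + δ) = 3.9008 × 0.100 = 0.3901.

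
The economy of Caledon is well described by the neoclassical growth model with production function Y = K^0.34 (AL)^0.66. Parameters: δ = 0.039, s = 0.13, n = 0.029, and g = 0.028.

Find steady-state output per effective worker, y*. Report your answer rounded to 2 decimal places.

At the steady state, Δk = 0, so s·k^α = (n + g + δ)·k.
Dividing both sides by k: k^(1−α) = s / (n + g + δ).
k^0.66 = 0.13 / (0.029 + 0.028 + 0.039) = 0.13 / 0.096 = 1.3542
k* = 1.3542^(1/0.66) ≈ 1.5831
y* = (k*)^α = 1.5831^0.34 ≈ 1.1690

y* = 1.17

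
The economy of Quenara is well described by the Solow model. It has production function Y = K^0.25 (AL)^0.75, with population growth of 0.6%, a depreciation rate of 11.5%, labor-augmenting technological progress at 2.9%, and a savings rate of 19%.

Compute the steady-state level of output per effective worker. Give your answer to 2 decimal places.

In steady state, investment equals break-even investment: s·k^α = (n + g + δ)·k.
Dividing both sides by k: k^(1−α) = s / (n + g + δ).
k^0.75 = 0.19 / (0.006 + 0.029 + 0.115) = 0.19 / 0.150 = 1.2667
k* = 1.2667^(1/0.75) ≈ 1.3706
y* = (k*)^α = 1.3706^0.25 ≈ 1.0820

y* = 1.08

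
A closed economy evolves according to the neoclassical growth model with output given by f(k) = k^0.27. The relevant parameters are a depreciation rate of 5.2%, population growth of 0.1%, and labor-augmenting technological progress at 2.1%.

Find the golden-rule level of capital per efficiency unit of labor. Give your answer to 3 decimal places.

k_gold ≈ 5.889

The golden rule sets f'(k) = n + g + δ, i.e. α·k^(α−1) = n + g + δ.
So k^(1−α) = α / (n + g + δ) = 0.27 / 0.074 = 3.6486.
k_gold = 3.6486^(1/0.73) ≈ 5.8889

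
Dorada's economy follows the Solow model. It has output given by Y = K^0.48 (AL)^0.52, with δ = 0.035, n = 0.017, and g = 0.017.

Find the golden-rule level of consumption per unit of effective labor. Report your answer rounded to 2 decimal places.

At the golden rule, f'(k) = n + g + δ, so α·k^(α−1) = n + g + δ and k_gold = (α/(n + g + δ))^(1/(1−α)).
k_gold = (0.48/0.069)^(1/0.52) = 6.9565^1.9231 ≈ 41.6871
c_gold = f(k_gold) − (n + g + δ)·k_gold = 5.9924 − 0.069×41.6871 ≈ 3.1160

c_gold ≈ 3.12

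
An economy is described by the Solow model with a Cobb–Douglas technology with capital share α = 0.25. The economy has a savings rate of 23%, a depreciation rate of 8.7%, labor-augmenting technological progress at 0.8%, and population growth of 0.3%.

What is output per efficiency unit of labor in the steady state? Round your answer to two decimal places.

At the steady state, Δk = 0, so s·k^α = (n + g + δ)·k.
Rearranging, k^(1−α) = s / (n + g + δ).
k^0.75 = 0.23 / (0.003 + 0.008 + 0.087) = 0.23 / 0.098 = 2.3469
k* = 2.3469^(1/0.75) ≈ 3.1188
y* = (k*)^α = 3.1188^0.25 ≈ 1.3289

y* ≈ 1.33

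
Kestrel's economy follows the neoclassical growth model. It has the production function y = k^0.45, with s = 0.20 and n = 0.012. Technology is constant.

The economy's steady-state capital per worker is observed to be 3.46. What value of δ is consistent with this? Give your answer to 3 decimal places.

Steady state requires s·f(k) = (n + δ)·k, i.e. s·k^α = (n + δ)·k.
So s / (n + δ) = (k*)^(1−α) = 3.46^0.55 = 1.9792.
Therefore n + δ = s / 1.9792 = 0.20 / 1.9792 = 0.1011, so δ = 0.1011 − 0.012 = 0.0891.

δ ≈ 0.089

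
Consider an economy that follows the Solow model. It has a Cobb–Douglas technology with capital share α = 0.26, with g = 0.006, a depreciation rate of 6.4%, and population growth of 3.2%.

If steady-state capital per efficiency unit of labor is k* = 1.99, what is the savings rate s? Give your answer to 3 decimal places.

s ≈ 0.170

Steady state requires s·f(k) = (n + g + δ)·k, i.e. s·k^α = (n + g + δ)·k.
So s / (n + g + δ) = (k*)^(1−α) = 1.99^0.74 = 1.6640.
Therefore s = 1.6640 × (n + g + δ) = 1.6640 × 0.102 = 0.1697.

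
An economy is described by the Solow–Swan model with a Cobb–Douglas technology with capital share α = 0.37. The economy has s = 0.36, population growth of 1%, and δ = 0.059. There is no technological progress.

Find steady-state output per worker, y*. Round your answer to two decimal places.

At the steady state, Δk = 0, so s·k^α = (n + δ)·k.
Dividing both sides by k: k^(1−α) = s / (n + δ).
k^0.63 = 0.36 / (0.010 + 0.059) = 0.36 / 0.069 = 5.2174
k* = 5.2174^(1/0.63) ≈ 13.7663
y* = (k*)^α = 13.7663^0.37 ≈ 2.6385

y* = 2.64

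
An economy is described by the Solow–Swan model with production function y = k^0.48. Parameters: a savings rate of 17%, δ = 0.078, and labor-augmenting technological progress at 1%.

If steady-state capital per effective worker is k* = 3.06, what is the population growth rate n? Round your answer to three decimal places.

At the steady state, Δk = 0, so s·k^α = (n + g + δ)·k.
So s / (n + g + δ) = (k*)^(1−α) = 3.06^0.52 = 1.7889.
Therefore n + g + δ = s / 1.7889 = 0.17 / 1.7889 = 0.0950, so n = 0.0950 − 0.088 = 0.0070.

n ≈ 0.007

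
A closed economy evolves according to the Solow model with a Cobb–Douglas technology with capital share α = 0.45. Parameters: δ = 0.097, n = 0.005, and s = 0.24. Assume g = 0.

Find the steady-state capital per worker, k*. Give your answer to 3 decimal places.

k* ≈ 4.739

Steady state requires s·f(k) = (n + δ)·k, i.e. s·k^α = (n + δ)·k.
Dividing both sides by k: k^(1−α) = s / (n + δ).
k^0.55 = 0.24 / (0.005 + 0.097) = 0.24 / 0.102 = 2.3529
k* = 2.3529^(1/0.55) ≈ 4.7385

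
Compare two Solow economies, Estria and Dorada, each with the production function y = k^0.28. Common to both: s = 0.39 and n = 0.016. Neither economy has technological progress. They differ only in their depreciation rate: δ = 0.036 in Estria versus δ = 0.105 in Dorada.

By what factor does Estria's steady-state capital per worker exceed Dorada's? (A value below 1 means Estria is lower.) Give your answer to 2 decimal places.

ratio ≈ 3.23

Steady-state k* = [s/(n + δ)]^(1/(1−α)), so the ratio is [ (s_E/(n + δ)_E) / (s_D/(n + δ)_D) ]^1.3889.
s_E/(n + δ)_E = 0.39/0.052 = 7.5000; s_D/(n + δ)_D = 0.39/0.121 = 3.2231.
Ratio = (7.5000/3.2231)^1.3889 = 2.3270^1.3889 ≈ 3.2318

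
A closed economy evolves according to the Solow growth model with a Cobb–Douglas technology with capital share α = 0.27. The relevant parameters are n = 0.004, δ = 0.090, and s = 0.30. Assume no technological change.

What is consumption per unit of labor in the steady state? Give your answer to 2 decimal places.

At the steady state, Δk = 0, so s·k^α = (n + δ)·k.
Rearranging, k^(1−α) = s / (n + δ).
k^0.73 = 0.30 / (0.004 + 0.090) = 0.30 / 0.094 = 3.1915
k* = 3.1915^(1/0.73) ≈ 4.9023
y* = (k*)^α = 4.9023^0.27 ≈ 1.5361
c* = (1 − s)·y* = (1 − 0.30) × 1.5361 ≈ 1.0753

c* ≈ 1.08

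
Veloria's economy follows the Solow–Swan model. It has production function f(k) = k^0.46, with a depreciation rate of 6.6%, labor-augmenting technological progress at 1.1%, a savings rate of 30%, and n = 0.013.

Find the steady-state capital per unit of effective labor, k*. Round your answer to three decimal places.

At the steady state, Δk = 0, so s·k^α = (n + g + δ)·k.
Dividing both sides by k: k^(1−α) = s / (n + g + δ).
k^0.54 = 0.30 / (0.013 + 0.011 + 0.066) = 0.30 / 0.090 = 3.3333
k* = 3.3333^(1/0.54) ≈ 9.2958

k* = 9.296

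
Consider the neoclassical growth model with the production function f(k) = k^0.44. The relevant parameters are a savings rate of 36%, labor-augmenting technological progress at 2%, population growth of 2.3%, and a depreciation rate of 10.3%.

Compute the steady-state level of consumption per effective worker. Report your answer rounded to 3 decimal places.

c* ≈ 1.301

Steady state requires s·f(k) = (n + g + δ)·k, i.e. s·k^α = (n + g + δ)·k.
Dividing both sides by k: k^(1−α) = s / (n + g + δ).
k^0.56 = 0.36 / (0.023 + 0.020 + 0.103) = 0.36 / 0.146 = 2.4658
k* = 2.4658^(1/0.56) ≈ 5.0110
y* = (k*)^α = 5.0110^0.44 ≈ 2.0322
c* = (1 − s)·y* = (1 − 0.36) × 2.0322 ≈ 1.3006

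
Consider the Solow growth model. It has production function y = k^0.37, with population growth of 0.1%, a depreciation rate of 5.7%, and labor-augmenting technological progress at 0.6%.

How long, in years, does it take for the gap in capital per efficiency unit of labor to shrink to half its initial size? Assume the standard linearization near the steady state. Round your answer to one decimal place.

Near the steady state the convergence rate is λ = (1 − α)(n + g + δ).
λ = (1 − 0.37) × 0.064 = 0.63 × 0.064 = 0.04032
Half-life = ln 2 / λ = 0.6931 / 0.04032 ≈ 17.19 years

t_½ ≈ 17.2 years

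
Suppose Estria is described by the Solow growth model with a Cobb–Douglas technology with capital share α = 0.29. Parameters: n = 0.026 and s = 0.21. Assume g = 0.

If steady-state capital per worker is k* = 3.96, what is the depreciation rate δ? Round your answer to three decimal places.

δ ≈ 0.053

At the steady state, Δk = 0, so s·k^α = (n + δ)·k.
So s / (n + δ) = (k*)^(1−α) = 3.96^0.71 = 2.6568.
Therefore n + δ = s / 2.6568 = 0.21 / 2.6568 = 0.0790, so δ = 0.0790 − 0.026 = 0.0530.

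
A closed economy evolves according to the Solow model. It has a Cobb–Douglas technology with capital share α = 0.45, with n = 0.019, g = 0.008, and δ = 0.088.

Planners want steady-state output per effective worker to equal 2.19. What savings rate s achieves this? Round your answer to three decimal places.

s ≈ 0.300

At the steady state, Δk = 0, so s·k^α = (n + g + δ)·k.
Since y* = [s/(n + g + δ)]^(α/(1−α)), we have s/(n + g + δ) = (y*)^((1−α)/α) = 2.19^1.2222 = 2.6067.
Therefore s = 2.6067 × (n + g + δ) = 2.6067 × 0.115 = 0.2998.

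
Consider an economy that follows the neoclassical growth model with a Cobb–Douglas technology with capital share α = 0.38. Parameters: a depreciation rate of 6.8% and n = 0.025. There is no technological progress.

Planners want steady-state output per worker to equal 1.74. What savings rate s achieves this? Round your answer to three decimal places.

In steady state, investment equals break-even investment: s·k^α = (n + δ)·k.
Since y* = [s/(n + δ)]^(α/(1−α)), we have s/(n + δ) = (y*)^((1−α)/α) = 1.74^1.6316 = 2.4688.
Therefore s = 2.4688 × (n + δ) = 2.4688 × 0.093 = 0.2296.

s ≈ 0.230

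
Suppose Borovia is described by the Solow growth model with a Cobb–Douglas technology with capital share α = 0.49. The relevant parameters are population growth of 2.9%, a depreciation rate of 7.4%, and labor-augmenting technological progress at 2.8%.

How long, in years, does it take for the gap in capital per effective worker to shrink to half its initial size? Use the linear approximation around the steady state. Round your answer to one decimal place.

t_½ ≈ 10.4 years

Near the steady state the convergence rate is λ = (1 − α)(n + g + δ).
λ = (1 − 0.49) × 0.131 = 0.51 × 0.131 = 0.06681
Half-life = ln 2 / λ = 0.6931 / 0.06681 ≈ 10.37 years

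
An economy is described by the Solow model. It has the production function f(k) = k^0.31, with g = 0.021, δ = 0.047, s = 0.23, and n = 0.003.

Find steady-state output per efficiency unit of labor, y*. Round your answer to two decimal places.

y* = 1.70

In steady state, investment equals break-even investment: s·k^α = (n + g + δ)·k.
Dividing both sides by k: k^(1−α) = s / (n + g + δ).
k^0.69 = 0.23 / (0.003 + 0.021 + 0.047) = 0.23 / 0.071 = 3.2394
k* = 3.2394^(1/0.69) ≈ 5.4929
y* = (k*)^α = 5.4929^0.31 ≈ 1.6957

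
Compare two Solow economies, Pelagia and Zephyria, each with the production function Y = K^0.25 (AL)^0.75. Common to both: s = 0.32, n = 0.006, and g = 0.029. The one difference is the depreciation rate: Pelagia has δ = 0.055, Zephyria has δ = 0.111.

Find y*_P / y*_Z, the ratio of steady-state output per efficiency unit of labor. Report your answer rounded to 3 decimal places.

Steady-state y* = [s/(n + g + δ)]^(α/(1−α)), so the ratio is [ (s_P/(n + g + δ)_P) / (s_Z/(n + g + δ)_Z) ]^0.3333.
s_P/(n + g + δ)_P = 0.32/0.090 = 3.5556; s_Z/(n + g + δ)_Z = 0.32/0.146 = 2.1918.
Ratio = (3.5556/2.1918)^0.3333 = 1.6222^0.3333 ≈ 1.1750

ratio ≈ 1.175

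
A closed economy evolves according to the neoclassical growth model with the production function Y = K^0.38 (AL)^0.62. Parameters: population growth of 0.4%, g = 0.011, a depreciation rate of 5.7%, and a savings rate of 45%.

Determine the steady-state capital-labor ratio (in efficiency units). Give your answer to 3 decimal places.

Steady state requires s·f(k) = (n + g + δ)·k, i.e. s·k^α = (n + g + δ)·k.
Dividing both sides by k: k^(1−α) = s / (n + g + δ).
k^0.62 = 0.45 / (0.004 + 0.011 + 0.057) = 0.45 / 0.072 = 6.2500
k* = 6.2500^(1/0.62) ≈ 19.2166

k* ≈ 19.217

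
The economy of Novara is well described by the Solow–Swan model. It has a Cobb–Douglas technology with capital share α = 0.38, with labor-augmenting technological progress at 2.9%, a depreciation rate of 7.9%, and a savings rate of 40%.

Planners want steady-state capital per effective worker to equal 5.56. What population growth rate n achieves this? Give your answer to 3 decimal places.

n ≈ 0.030

At the steady state, Δk = 0, so s·k^α = (n + g + δ)·k.
So s / (n + g + δ) = (k*)^(1−α) = 5.56^0.62 = 2.8970.
Therefore n + g + δ = s / 2.8970 = 0.40 / 2.8970 = 0.1381, so n = 0.1381 − 0.108 = 0.0301.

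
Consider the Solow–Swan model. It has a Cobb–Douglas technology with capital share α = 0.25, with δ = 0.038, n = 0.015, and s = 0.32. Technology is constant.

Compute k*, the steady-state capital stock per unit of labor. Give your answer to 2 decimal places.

Steady state requires s·f(k) = (n + δ)·k, i.e. s·k^α = (n + δ)·k.
Rearranging, k^(1−α) = s / (n + δ).
k^0.75 = 0.32 / (0.015 + 0.038) = 0.32 / 0.053 = 6.0377
k* = 6.0377^(1/0.75) ≈ 10.9942

k* ≈ 10.99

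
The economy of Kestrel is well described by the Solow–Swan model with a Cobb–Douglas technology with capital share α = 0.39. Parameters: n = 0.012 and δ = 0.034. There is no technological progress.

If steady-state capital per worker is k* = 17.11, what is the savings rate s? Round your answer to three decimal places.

s ≈ 0.260

In steady state, investment equals break-even investment: s·k^α = (n + δ)·k.
So s / (n + δ) = (k*)^(1−α) = 17.11^0.61 = 5.6530.
Therefore s = 5.6530 × (n + δ) = 5.6530 × 0.046 = 0.2600.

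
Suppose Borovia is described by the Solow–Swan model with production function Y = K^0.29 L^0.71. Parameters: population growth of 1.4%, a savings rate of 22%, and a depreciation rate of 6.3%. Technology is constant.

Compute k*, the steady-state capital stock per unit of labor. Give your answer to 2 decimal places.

k* = 4.39

Steady state requires s·f(k) = (n + δ)·k, i.e. s·k^α = (n + δ)·k.
Rearranging, k^(1−α) = s / (n + δ).
k^0.71 = 0.22 / (0.014 + 0.063) = 0.22 / 0.077 = 2.8571
k* = 2.8571^(1/0.71) ≈ 4.3868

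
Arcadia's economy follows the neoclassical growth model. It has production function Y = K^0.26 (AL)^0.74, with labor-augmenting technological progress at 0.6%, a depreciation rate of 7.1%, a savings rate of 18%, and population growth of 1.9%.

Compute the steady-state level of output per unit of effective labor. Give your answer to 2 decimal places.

y* ≈ 1.25

Steady state requires s·f(k) = (n + g + δ)·k, i.e. s·k^α = (n + g + δ)·k.
Dividing both sides by k: k^(1−α) = s / (n + g + δ).
k^0.74 = 0.18 / (0.019 + 0.006 + 0.071) = 0.18 / 0.096 = 1.8750
k* = 1.8750^(1/0.74) ≈ 2.3384
y* = (k*)^α = 2.3384^0.26 ≈ 1.2472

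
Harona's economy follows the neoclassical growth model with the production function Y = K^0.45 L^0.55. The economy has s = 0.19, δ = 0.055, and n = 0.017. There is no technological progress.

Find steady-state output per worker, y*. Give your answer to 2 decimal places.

At the steady state, Δk = 0, so s·k^α = (n + δ)·k.
Rearranging, k^(1−α) = s / (n + δ).
k^0.55 = 0.19 / (0.017 + 0.055) = 0.19 / 0.072 = 2.6389
k* = 2.6389^(1/0.55) ≈ 5.8375
y* = (k*)^α = 5.8375^0.45 ≈ 2.2121

y* ≈ 2.21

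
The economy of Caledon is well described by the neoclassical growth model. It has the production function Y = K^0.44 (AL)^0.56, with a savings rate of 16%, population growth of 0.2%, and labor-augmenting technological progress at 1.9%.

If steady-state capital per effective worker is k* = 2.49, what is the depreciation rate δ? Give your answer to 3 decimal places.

At the steady state, Δk = 0, so s·k^α = (n + g + δ)·k.
So s / (n + g + δ) = (k*)^(1−α) = 2.49^0.56 = 1.6668.
Therefore n + g + δ = s / 1.6668 = 0.16 / 1.6668 = 0.0960, so δ = 0.0960 − 0.021 = 0.0750.

δ ≈ 0.075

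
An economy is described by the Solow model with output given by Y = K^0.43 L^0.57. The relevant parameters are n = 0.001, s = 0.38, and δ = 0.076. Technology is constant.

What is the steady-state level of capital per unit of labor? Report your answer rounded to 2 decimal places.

k* = 16.46

At the steady state, Δk = 0, so s·k^α = (n + δ)·k.
Dividing both sides by k: k^(1−α) = s / (n + δ).
k^0.57 = 0.38 / (0.001 + 0.076) = 0.38 / 0.077 = 4.9351
k* = 4.9351^(1/0.57) ≈ 16.4554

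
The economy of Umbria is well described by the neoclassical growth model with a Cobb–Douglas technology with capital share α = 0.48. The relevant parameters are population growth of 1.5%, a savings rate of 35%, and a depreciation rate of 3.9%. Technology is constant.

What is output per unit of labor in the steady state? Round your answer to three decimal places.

Steady state requires s·f(k) = (n + δ)·k, i.e. s·k^α = (n + δ)·k.
Rearranging, k^(1−α) = s / (n + δ).
k^0.52 = 0.35 / (0.015 + 0.039) = 0.35 / 0.054 = 6.4815
k* = 6.4815^(1/0.52) ≈ 36.3843
y* = (k*)^α = 36.3843^0.48 ≈ 5.6136

y* = 5.614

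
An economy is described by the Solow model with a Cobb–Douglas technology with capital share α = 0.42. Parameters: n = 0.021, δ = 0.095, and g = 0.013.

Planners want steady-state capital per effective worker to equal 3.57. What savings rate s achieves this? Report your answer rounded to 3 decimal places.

At the steady state, Δk = 0, so s·k^α = (n + g + δ)·k.
So s / (n + g + δ) = (k*)^(1−α) = 3.57^0.58 = 2.0919.
Therefore s = 2.0919 × (n + g + δ) = 2.0919 × 0.129 = 0.2699.

s ≈ 0.270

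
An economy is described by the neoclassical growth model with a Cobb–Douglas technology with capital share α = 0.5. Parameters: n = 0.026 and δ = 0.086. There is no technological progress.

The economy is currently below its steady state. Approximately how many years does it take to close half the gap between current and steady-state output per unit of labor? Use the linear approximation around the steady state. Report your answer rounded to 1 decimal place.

about 12.4 years

Near the steady state the convergence rate is λ = (1 − α)(n + δ).
λ = (1 − 0.5) × 0.112 = 0.5 × 0.112 = 0.0560
Half-life = ln 2 / λ = 0.6931 / 0.0560 ≈ 12.38 years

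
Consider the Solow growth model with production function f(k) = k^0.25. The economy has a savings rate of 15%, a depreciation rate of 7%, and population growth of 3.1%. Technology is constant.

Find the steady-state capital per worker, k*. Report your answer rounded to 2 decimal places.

k* ≈ 1.69

At the steady state, Δk = 0, so s·k^α = (n + δ)·k.
Rearranging, k^(1−α) = s / (n + δ).
k^0.75 = 0.15 / (0.031 + 0.070) = 0.15 / 0.101 = 1.4851
k* = 1.4851^(1/0.75) ≈ 1.6944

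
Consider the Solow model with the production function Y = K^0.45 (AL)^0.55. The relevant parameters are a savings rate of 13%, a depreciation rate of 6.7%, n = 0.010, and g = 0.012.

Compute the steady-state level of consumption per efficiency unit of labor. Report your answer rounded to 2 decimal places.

In steady state, investment equals break-even investment: s·k^α = (n + g + δ)·k.
Dividing both sides by k: k^(1−α) = s / (n + g + δ).
k^0.55 = 0.13 / (0.010 + 0.012 + 0.067) = 0.13 / 0.089 = 1.4607
k* = 1.4607^(1/0.55) ≈ 1.9916
y* = (k*)^α = 1.9916^0.45 ≈ 1.3635
c* = (1 − s)·y* = (1 − 0.13) × 1.3635 ≈ 1.1862

c* ≈ 1.19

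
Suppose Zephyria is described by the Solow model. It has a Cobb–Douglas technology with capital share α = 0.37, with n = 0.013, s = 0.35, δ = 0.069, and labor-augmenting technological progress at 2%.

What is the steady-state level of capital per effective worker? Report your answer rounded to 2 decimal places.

Steady state requires s·f(k) = (n + g + δ)·k, i.e. s·k^α = (n + g + δ)·k.
Rearranging, k^(1−α) = s / (n + g + δ).
k^0.63 = 0.35 / (0.013 + 0.020 + 0.069) = 0.35 / 0.102 = 3.4314
k* = 3.4314^(1/0.63) ≈ 7.0787

k* = 7.08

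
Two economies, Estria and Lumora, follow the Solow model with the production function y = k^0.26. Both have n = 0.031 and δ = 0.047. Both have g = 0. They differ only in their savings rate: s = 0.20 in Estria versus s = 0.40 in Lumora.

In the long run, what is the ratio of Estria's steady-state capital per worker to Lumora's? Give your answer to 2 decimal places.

ratio ≈ 0.39

Steady-state k* = [s/(n + δ)]^(1/(1−α)), so the ratio is [ (s_E/(n + δ)_E) / (s_L/(n + δ)_L) ]^1.3514.
s_E/(n + δ)_E = 0.20/0.078 = 2.5641; s_L/(n + δ)_L = 0.40/0.078 = 5.1282.
Ratio = (2.5641/5.1282)^1.3514 = 0.5000^1.3514 ≈ 0.3919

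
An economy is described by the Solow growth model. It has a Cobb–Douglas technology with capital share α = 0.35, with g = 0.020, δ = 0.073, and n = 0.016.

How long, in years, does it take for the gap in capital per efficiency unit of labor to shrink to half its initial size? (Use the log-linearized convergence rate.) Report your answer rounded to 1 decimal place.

Near the steady state the convergence rate is λ = (1 − α)(n + g + δ).
λ = (1 − 0.35) × 0.109 = 0.65 × 0.109 = 0.07085
Half-life = ln 2 / λ = 0.6931 / 0.07085 ≈ 9.78 years

t_½ ≈ 9.8 years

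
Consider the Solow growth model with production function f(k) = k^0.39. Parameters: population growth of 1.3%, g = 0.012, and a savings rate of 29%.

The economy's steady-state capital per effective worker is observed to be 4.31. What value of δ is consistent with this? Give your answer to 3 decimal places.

Steady state requires s·f(k) = (n + g + δ)·k, i.e. s·k^α = (n + g + δ)·k.
So s / (n + g + δ) = (k*)^(1−α) = 4.31^0.61 = 2.4380.
Therefore n + g + δ = s / 2.4380 = 0.29 / 2.4380 = 0.1189, so δ = 0.1189 − 0.025 = 0.0939.

δ ≈ 0.094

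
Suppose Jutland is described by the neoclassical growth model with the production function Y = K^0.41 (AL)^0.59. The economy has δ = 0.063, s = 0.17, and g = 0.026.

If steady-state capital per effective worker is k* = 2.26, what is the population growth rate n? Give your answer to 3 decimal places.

n ≈ 0.016

Steady state requires s·f(k) = (n + g + δ)·k, i.e. s·k^α = (n + g + δ)·k.
So s / (n + g + δ) = (k*)^(1−α) = 2.26^0.59 = 1.6178.
Therefore n + g + δ = s / 1.6178 = 0.17 / 1.6178 = 0.1051, so n = 0.1051 − 0.089 = 0.0161.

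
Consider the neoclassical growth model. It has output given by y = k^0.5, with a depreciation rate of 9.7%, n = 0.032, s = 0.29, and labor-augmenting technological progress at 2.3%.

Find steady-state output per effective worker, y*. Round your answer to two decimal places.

y* ≈ 1.91

At the steady state, Δk = 0, so s·k^α = (n + g + δ)·k.
Rearranging, k^(1−α) = s / (n + g + δ).
k^0.5 = 0.29 / (0.032 + 0.023 + 0.097) = 0.29 / 0.152 = 1.9079
k* = 1.9079^(1/0.5) ≈ 3.6401
y* = (k*)^α = 3.6401^0.5 ≈ 1.9079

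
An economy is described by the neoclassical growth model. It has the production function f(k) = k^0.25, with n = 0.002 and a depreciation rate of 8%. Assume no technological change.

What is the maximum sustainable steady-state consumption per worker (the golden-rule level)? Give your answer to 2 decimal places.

At the golden rule, f'(k) = n + δ, so α·k^(α−1) = n + δ and k_gold = (α/(n + δ))^(1/(1−α)).
k_gold = (0.25/0.082)^(1/0.75) = 3.0488^1.3333 ≈ 4.4207
c_gold = f(k_gold) − (n + δ)·k_gold = 1.4500 − 0.082×4.4207 ≈ 1.0875

c_gold ≈ 1.09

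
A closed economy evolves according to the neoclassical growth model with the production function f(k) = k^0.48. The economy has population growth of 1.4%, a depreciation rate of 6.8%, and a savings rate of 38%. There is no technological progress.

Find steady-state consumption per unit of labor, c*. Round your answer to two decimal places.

In steady state, investment equals break-even investment: s·k^α = (n + δ)·k.
Dividing both sides by k: k^(1−α) = s / (n + δ).
k^0.52 = 0.38 / (0.014 + 0.068) = 0.38 / 0.082 = 4.6341
k* = 4.6341^(1/0.52) ≈ 19.0855
y* = (k*)^α = 19.0855^0.48 ≈ 4.1185
c* = (1 − s)·y* = (1 − 0.38) × 4.1185 ≈ 2.5535

c* ≈ 2.55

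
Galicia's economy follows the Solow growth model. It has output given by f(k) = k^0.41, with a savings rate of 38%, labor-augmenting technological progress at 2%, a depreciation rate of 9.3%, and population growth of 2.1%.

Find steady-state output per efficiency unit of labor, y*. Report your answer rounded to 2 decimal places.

y* = 2.06

At the steady state, Δk = 0, so s·k^α = (n + g + δ)·k.
Rearranging, k^(1−α) = s / (n + g + δ).
k^0.59 = 0.38 / (0.021 + 0.020 + 0.093) = 0.38 / 0.134 = 2.8358
k* = 2.8358^(1/0.59) ≈ 5.8512
y* = (k*)^α = 5.8512^0.41 ≈ 2.0633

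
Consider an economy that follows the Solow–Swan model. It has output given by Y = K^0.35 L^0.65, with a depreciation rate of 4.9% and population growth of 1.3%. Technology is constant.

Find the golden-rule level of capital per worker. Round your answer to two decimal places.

k_gold ≈ 14.34

The golden rule sets f'(k) = n + δ, i.e. α·k^(α−1) = n + δ.
So k^(1−α) = α / (n + δ) = 0.35 / 0.062 = 5.6452.
k_gold = 5.6452^(1/0.65) ≈ 14.3361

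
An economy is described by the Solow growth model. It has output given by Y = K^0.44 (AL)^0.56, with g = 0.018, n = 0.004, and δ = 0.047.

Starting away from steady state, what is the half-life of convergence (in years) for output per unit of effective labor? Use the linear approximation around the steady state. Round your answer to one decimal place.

t_½ ≈ 17.9 years

Near the steady state the convergence rate is λ = (1 − α)(n + g + δ).
λ = (1 − 0.44) × 0.069 = 0.56 × 0.069 = 0.03864
Half-life = ln 2 / λ = 0.6931 / 0.03864 ≈ 17.94 years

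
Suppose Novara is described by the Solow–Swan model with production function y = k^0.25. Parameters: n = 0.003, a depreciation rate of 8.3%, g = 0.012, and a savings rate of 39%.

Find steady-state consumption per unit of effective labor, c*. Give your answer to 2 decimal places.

c* ≈ 0.97

At the steady state, Δk = 0, so s·k^α = (n + g + δ)·k.
Rearranging, k^(1−α) = s / (n + g + δ).
k^0.75 = 0.39 / (0.003 + 0.012 + 0.083) = 0.39 / 0.098 = 3.9796
k* = 3.9796^(1/0.75) ≈ 6.3065
y* = (k*)^α = 6.3065^0.25 ≈ 1.5847
c* = (1 − s)·y* = (1 − 0.39) × 1.5847 ≈ 0.9667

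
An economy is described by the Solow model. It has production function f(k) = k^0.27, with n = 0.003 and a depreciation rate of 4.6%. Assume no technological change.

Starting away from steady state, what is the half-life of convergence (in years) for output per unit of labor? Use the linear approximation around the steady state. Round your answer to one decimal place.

Near the steady state the convergence rate is λ = (1 − α)(n + δ).
λ = (1 − 0.27) × 0.049 = 0.73 × 0.049 = 0.03577
Half-life = ln 2 / λ = 0.6931 / 0.03577 ≈ 19.38 years

t_½ ≈ 19.4 years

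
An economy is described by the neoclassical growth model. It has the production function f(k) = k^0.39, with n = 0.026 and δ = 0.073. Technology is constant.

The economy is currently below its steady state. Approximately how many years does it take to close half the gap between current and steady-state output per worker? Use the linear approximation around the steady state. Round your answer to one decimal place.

Near the steady state the convergence rate is λ = (1 − α)(n + δ).
λ = (1 − 0.39) × 0.099 = 0.61 × 0.099 = 0.06039
Half-life = ln 2 / λ = 0.6931 / 0.06039 ≈ 11.48 years

about 11.5 years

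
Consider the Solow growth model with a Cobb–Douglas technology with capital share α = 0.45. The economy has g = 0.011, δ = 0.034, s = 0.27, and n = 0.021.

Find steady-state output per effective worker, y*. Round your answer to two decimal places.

y* = 3.17

At the steady state, Δk = 0, so s·k^α = (n + g + δ)·k.
Dividing both sides by k: k^(1−α) = s / (n + g + δ).
k^0.55 = 0.27 / (0.021 + 0.011 + 0.034) = 0.27 / 0.066 = 4.0909
k* = 4.0909^(1/0.55) ≈ 12.9538
y* = (k*)^α = 12.9538^0.45 ≈ 3.1665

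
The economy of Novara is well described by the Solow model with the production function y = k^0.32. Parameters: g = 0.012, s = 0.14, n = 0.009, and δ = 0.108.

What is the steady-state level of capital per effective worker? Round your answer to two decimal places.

At the steady state, Δk = 0, so s·k^α = (n + g + δ)·k.
Rearranging, k^(1−α) = s / (n + g + δ).
k^0.68 = 0.14 / (0.009 + 0.012 + 0.108) = 0.14 / 0.129 = 1.0853
k* = 1.0853^(1/0.68) ≈ 1.1279

k* = 1.13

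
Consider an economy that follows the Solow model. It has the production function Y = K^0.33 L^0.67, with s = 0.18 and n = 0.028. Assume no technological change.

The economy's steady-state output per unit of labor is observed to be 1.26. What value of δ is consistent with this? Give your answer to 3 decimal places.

Steady state requires s·f(k) = (n + δ)·k, i.e. s·k^α = (n + δ)·k.
Since y* = [s/(n + δ)]^(α/(1−α)), we have s/(n + δ) = (y*)^((1−α)/α) = 1.26^2.0303 = 1.5988.
Therefore n + δ = s / 1.5988 = 0.18 / 1.5988 = 0.1126, so δ = 0.1126 − 0.028 = 0.0846.

δ ≈ 0.085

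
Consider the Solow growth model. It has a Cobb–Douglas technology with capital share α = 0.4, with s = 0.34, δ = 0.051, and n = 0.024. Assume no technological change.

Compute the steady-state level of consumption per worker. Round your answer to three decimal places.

c* = 1.808

At the steady state, Δk = 0, so s·k^α = (n + δ)·k.
Rearranging, k^(1−α) = s / (n + δ).
k^0.6 = 0.34 / (0.024 + 0.051) = 0.34 / 0.075 = 4.5333
k* = 4.5333^(1/0.6) ≈ 12.4172
y* = (k*)^α = 12.4172^0.4 ≈ 2.7391
c* = (1 − s)·y* = (1 − 0.34) × 2.7391 ≈ 1.8078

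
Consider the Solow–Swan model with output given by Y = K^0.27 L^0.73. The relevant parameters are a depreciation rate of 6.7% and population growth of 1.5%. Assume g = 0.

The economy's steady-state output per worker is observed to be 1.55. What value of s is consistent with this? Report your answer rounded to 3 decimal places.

s ≈ 0.268

At the steady state, Δk = 0, so s·k^α = (n + δ)·k.
Since y* = [s/(n + δ)]^(α/(1−α)), we have s/(n + δ) = (y*)^((1−α)/α) = 1.55^2.7037 = 3.2704.
Therefore s = 3.2704 × (n + δ) = 3.2704 × 0.082 = 0.2682.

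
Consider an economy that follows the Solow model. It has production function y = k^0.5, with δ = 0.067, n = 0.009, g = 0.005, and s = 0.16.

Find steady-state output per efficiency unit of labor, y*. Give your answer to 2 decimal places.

y* ≈ 1.98

At the steady state, Δk = 0, so s·k^α = (n + g + δ)·k.
Dividing both sides by k: k^(1−α) = s / (n + g + δ).
k^0.5 = 0.16 / (0.009 + 0.005 + 0.067) = 0.16 / 0.081 = 1.9753
k* = 1.9753^(1/0.5) ≈ 3.9018
y* = (k*)^α = 3.9018^0.5 ≈ 1.9753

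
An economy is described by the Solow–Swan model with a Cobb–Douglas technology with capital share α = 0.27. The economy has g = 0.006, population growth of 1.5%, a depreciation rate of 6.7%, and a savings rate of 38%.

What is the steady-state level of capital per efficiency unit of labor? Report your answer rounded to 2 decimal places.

k* = 7.42

At the steady state, Δk = 0, so s·k^α = (n + g + δ)·k.
Dividing both sides by k: k^(1−α) = s / (n + g + δ).
k^0.73 = 0.38 / (0.015 + 0.006 + 0.067) = 0.38 / 0.088 = 4.3182
k* = 4.3182^(1/0.73) ≈ 7.4178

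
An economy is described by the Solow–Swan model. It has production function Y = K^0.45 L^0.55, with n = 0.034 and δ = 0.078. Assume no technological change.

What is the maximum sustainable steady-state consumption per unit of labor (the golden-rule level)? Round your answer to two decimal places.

c_gold ≈ 1.72

At the golden rule, f'(k) = n + δ, so α·k^(α−1) = n + δ and k_gold = (α/(n + δ))^(1/(1−α)).
k_gold = (0.45/0.112)^(1/0.55) = 4.0179^1.8182 ≈ 12.5369
c_gold = f(k_gold) − (n + δ)·k_gold = 3.1202 − 0.112×12.5369 ≈ 1.7161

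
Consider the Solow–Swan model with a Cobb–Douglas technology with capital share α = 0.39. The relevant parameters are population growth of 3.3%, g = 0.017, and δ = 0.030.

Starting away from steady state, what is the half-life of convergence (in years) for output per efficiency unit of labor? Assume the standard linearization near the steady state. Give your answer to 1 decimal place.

half-life ≈ 14.2 years

Near the steady state the convergence rate is λ = (1 − α)(n + g + δ).
λ = (1 − 0.39) × 0.080 = 0.61 × 0.080 = 0.0488
Half-life = ln 2 / λ = 0.6931 / 0.0488 ≈ 14.20 years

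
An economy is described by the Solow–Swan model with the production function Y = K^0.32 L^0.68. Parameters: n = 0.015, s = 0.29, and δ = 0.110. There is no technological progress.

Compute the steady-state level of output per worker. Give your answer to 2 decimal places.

In steady state, investment equals break-even investment: s·k^α = (n + δ)·k.
Rearranging, k^(1−α) = s / (n + δ).
k^0.68 = 0.29 / (0.015 + 0.110) = 0.29 / 0.125 = 2.3200
k* = 2.3200^(1/0.68) ≈ 3.4473
y* = (k*)^α = 3.4473^0.32 ≈ 1.4859

y* = 1.49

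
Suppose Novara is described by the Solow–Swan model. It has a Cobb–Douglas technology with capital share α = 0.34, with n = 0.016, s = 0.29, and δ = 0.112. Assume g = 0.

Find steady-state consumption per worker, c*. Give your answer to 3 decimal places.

c* = 1.082

In steady state, investment equals break-even investment: s·k^α = (n + δ)·k.
Dividing both sides by k: k^(1−α) = s / (n + δ).
k^0.66 = 0.29 / (0.016 + 0.112) = 0.29 / 0.128 = 2.2656
k* = 2.2656^(1/0.66) ≈ 3.4527
y* = (k*)^α = 3.4527^0.34 ≈ 1.5240
c* = (1 − s)·y* = (1 − 0.29) × 1.5240 ≈ 1.0820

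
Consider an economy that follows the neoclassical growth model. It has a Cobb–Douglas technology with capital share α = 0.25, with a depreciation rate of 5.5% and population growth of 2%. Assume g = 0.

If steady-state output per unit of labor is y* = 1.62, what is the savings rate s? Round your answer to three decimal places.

s ≈ 0.319

In steady state, investment equals break-even investment: s·k^α = (n + δ)·k.
Since y* = [s/(n + δ)]^(α/(1−α)), we have s/(n + δ) = (y*)^((1−α)/α) = 1.62^3 = 4.2515.
Therefore s = 4.2515 × (n + δ) = 4.2515 × 0.075 = 0.3189.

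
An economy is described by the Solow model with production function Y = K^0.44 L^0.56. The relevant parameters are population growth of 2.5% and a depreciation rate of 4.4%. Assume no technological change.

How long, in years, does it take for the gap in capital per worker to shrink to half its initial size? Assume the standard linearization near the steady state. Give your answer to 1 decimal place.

Near the steady state the convergence rate is λ = (1 − α)(n + δ).
λ = (1 − 0.44) × 0.069 = 0.56 × 0.069 = 0.03864
Half-life = ln 2 / λ = 0.6931 / 0.03864 ≈ 17.94 years

about 17.9 years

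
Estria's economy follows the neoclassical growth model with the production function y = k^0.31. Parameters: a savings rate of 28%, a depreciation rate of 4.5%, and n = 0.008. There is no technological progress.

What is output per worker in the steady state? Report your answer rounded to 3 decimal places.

Steady state requires s·f(k) = (n + δ)·k, i.e. s·k^α = (n + δ)·k.
Dividing both sides by k: k^(1−α) = s / (n + δ).
k^0.69 = 0.28 / (0.008 + 0.045) = 0.28 / 0.053 = 5.2830
k* = 5.2830^(1/0.69) ≈ 11.1597
y* = (k*)^α = 11.1597^0.31 ≈ 2.1124

y* ≈ 2.112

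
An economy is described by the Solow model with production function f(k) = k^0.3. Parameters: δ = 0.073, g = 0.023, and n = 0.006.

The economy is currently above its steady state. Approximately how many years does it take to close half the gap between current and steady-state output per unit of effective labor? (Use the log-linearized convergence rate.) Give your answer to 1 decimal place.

Near the steady state the convergence rate is λ = (1 − α)(n + g + δ).
λ = (1 − 0.3) × 0.102 = 0.7 × 0.102 = 0.0714
Half-life = ln 2 / λ = 0.6931 / 0.0714 ≈ 9.71 years

half-life ≈ 9.7 years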